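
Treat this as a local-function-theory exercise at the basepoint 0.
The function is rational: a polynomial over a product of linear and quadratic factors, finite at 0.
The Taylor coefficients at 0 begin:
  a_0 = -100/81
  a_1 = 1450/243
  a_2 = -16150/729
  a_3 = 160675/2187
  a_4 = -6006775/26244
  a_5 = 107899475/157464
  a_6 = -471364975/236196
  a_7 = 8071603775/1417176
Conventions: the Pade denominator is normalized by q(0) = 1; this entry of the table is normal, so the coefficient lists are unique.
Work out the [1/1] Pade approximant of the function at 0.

Taylor coefficients needed (read off): a_0 = -100/81, a_1 = 1450/243, a_2 = -16150/729.
Write the denominator as Q(γ) = 1 + q1*γ. Requiring Q*f - P = O(γ^3) with deg P <= 1 kills the coefficients of γ^2..γ^2 in Q*f:
  γ^2: a_2 + q1*a_1 = 0, i.e. -16150/729 + (1450/243)*q1 = 0.
Solving this linear system: q1 = 323/87.
The numerator is Q*f truncated at degree 1: P0 = a_0 = -100/81; P1 = a_1 + q1*a_0 = 3250/2349.

The Pade approximant has numerator coefficients [-100/81, 3250/2349]; denominator coefficients [1, 323/87].


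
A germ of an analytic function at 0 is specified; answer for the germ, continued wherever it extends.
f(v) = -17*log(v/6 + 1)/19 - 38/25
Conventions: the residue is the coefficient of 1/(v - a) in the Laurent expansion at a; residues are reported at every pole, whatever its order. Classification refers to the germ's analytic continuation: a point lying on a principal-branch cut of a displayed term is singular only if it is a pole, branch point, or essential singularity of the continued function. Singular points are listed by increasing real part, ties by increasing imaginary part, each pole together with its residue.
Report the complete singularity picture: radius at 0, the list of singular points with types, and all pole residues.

Branch term (-17/19)*log(1 - v/(-6)): its argument vanishes at v = -6, a logarithmic branch point, modulus 6.
The radius of convergence is the smallest modulus among the singular points: 6.

Radius of convergence at 0: 6.
At -6: a logarithmic branch point.


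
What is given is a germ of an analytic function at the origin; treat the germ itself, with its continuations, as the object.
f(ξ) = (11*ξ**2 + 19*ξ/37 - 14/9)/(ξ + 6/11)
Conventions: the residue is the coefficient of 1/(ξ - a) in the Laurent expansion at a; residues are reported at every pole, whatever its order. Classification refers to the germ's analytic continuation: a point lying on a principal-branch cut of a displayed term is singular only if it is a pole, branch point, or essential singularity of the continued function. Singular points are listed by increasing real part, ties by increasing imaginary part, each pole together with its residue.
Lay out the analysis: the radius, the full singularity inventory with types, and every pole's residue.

Radius of convergence at 0: 6/11.
At -6/11: a pole of order 1; residue 5264/3663.

Denominator factor (ξ + 6/11): pole of order 1 at -6/11, modulus 6/11.
The radius of convergence is the smallest modulus among the singular points: 6/11.
At the order-1 pole -6/11 set g(ξ) = (ξ - (-6/11))*f(ξ) = 11*ξ**2 + 19*ξ/37 - 14/9.
Simple pole: residue = g(a) at a = -6/11, which is 5264/3663.


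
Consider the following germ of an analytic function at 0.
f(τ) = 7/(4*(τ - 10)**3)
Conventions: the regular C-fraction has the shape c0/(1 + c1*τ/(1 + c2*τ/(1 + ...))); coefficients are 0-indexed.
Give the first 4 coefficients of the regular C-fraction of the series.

Taylor coefficients (expand at 0): a_0 = -7/4000, a_1 = -21/40000, a_2 = -21/200000, a_3 = -7/400000.
c0 = a_0 = -7/4000. Peel one level at a time: if S = 1 + c*τ/S' with S'(0) = 1, then c is the τ-coefficient of S and S' = c*τ/(S - 1).
S_1 = c0/f = 1 + (-3/10)*τ + (3/100)*τ^2 + ...; c1 = -3/10.
S_2 = c1*τ/(S_1 - 1) = 1 + (1/10)*τ + (1/150)*τ^2 + ...; c2 = 1/10.
S_3 = c2*τ/(S_2 - 1) = 1 + (-1/15)*τ + ...; c3 = -1/15.

The regular C-fraction coefficients are [-7/4000, -3/10, 1/10, -1/15].


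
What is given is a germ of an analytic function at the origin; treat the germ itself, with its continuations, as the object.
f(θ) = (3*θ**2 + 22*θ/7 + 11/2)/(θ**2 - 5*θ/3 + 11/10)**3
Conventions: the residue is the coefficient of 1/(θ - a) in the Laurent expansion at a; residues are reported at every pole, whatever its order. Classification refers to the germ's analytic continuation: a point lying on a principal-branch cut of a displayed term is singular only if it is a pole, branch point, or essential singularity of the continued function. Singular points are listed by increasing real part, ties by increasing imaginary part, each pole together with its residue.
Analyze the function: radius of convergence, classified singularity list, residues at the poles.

Radius of convergence at 0: (1/10)*sqrt(110).
At (5/6) - ((1/30)*sqrt(365))*i: a pole of order 3; residue ((2706615/2723119)*sqrt(365))*i.
At (5/6) + ((1/30)*sqrt(365))*i: a pole of order 3; residue -((2706615/2723119)*sqrt(365))*i.


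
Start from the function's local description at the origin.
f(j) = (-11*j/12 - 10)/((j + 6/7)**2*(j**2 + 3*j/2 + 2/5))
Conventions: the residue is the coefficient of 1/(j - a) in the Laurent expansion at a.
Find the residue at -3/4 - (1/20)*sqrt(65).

The factor j**2 + 3*j/2 + 2/5 splits as (j - a)(j - a') with a = -3/4 - (1/20)*sqrt(65), a' = -3/4 + (1/20)*sqrt(65). At the order-1 pole a set g(j) = (j - a)*f(j) = [(-11*j/12 - 10)/(j + 6/7)**2] / (j - a').
Simple pole: residue = g(a) at a = -3/4 - (1/20)*sqrt(65), which is 661255/16428 + (762685/71188)*sqrt(65).

The residue is 661255/16428 + (762685/71188)*sqrt(65).


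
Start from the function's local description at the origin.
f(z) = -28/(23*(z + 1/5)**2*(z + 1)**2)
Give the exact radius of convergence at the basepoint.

Denominator factor (z + 1/5)^2: pole of order 2 at -1/5, modulus 1/5.
Denominator factor (z + 1)^2: pole of order 2 at -1, modulus 1.
The radius of convergence is the smallest modulus among the singular points: 1/5.

The radius of convergence is 1/5.


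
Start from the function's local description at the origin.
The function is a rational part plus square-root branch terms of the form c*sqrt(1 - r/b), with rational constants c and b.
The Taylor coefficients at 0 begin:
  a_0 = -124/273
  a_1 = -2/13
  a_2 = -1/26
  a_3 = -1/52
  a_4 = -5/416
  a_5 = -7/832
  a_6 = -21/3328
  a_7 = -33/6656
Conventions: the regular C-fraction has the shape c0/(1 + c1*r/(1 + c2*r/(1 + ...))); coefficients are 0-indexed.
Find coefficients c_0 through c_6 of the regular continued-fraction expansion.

Taylor coefficients (read off): a_0 = -124/273, a_1 = -2/13, a_2 = -1/26, a_3 = -1/52, a_4 = -5/416, a_5 = -7/832, a_6 = -21/3328.
c0 = a_0 = -124/273. Peel one level at a time: if S = 1 + c*r/S' with S'(0) = 1, then c is the r-coefficient of S and S' = c*r/(S - 1).
S_1 = c0/f = 1 + (-21/62)*r + (231/7688)*r^2 + ...; c1 = -21/62.
S_2 = c1*r/(S_1 - 1) = 1 + (11/124)*r + (-1/16)*r^2 + ...; c2 = 11/124.
S_3 = c2*r/(S_2 - 1) = 1 + (31/44)*r + (1643/1936)*r^2 + ...; c3 = 31/44.
S_4 = c3*r/(S_3 - 1) = 1 + (-53/44)*r + (-1/16)*r^2 + ...; c4 = -53/44.
S_5 = c4*r/(S_4 - 1) = 1 + (-11/212)*r + (-1045/44944)*r^2 + ...; c5 = -11/212.
S_6 = c5*r/(S_5 - 1) = 1 + (-95/212)*r + ...; c6 = -95/212.

The regular C-fraction coefficients are [-124/273, -21/62, 11/124, 31/44, -53/44, -11/212, -95/212].


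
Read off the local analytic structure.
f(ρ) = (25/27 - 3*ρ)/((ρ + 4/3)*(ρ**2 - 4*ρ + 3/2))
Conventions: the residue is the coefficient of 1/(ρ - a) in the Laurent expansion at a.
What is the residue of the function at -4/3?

At the order-1 pole -4/3 set g(ρ) = (ρ - (-4/3))*f(ρ) = (25/27 - 3*ρ)/(ρ**2 - 4*ρ + 3/2).
Simple pole: residue = g(a) at a = -4/3, which is 266/465.

The residue is 266/465.


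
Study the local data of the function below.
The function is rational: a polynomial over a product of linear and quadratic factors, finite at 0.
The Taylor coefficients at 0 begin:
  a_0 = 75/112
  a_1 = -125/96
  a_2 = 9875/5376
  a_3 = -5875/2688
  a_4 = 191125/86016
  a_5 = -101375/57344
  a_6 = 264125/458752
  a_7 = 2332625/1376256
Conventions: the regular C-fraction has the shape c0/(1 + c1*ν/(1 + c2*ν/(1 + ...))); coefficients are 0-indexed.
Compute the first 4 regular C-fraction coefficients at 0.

The regular C-fraction coefficients are [75/112, 35/18, -269/504, 8793/15064].

Taylor coefficients (read off): a_0 = 75/112, a_1 = -125/96, a_2 = 9875/5376, a_3 = -5875/2688.
c0 = a_0 = 75/112. Peel one level at a time: if S = 1 + c*ν/S' with S'(0) = 1, then c is the ν-coefficient of S and S' = c*ν/(S - 1).
S_1 = c0/f = 1 + (35/18)*ν + (1345/1296)*ν^2 + ...; c1 = 35/18.
S_2 = c1*ν/(S_1 - 1) = 1 + (-269/504)*ν + (977/3136)*ν^2 + ...; c2 = -269/504.
S_3 = c2*ν/(S_2 - 1) = 1 + (8793/15064)*ν + ...; c3 = 8793/15064.


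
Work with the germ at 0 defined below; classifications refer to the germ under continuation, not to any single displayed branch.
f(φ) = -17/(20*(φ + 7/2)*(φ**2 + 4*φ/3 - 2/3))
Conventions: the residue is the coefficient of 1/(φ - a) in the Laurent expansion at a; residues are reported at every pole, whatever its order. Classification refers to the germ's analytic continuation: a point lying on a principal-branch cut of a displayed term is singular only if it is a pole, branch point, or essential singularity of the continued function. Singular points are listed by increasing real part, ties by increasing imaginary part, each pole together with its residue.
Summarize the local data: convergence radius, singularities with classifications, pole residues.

Denominator factor (φ**2 + 4*φ/3 - 2/3): discriminant 40/9, real irrational roots -2/3 + (1/3)*sqrt(10) and -2/3 - (1/3)*sqrt(10); poles of order 1, moduli -2/3 + (1/3)*sqrt(10) and 2/3 + (1/3)*sqrt(10).
Denominator factor (φ + 7/2): pole of order 1 at -7/2, modulus 7/2.
The radius of convergence is the smallest modulus among the singular points: -2/3 + (1/3)*sqrt(10).
At the order-1 pole -7/2 set g(φ) = (φ - (-7/2))*f(φ) = -17/(20*(φ**2 + 4*φ/3 - 2/3)).
Simple pole: residue = g(a) at a = -7/2, which is -51/415.
The factor φ**2 + 4*φ/3 - 2/3 splits as (φ - a)(φ - a') with a = -2/3 - (1/3)*sqrt(10), a' = -2/3 + (1/3)*sqrt(10). At the order-1 pole a set g(φ) = (φ - a)*f(φ) = [-17/(20*(φ + 7/2))] / (φ - a').
Simple pole: residue = g(a) at a = -2/3 - (1/3)*sqrt(10), which is 51/830 + (867/16600)*sqrt(10).
The factor φ**2 + 4*φ/3 - 2/3 splits as (φ - a)(φ - a') with a = -2/3 + (1/3)*sqrt(10), a' = -2/3 - (1/3)*sqrt(10). At the order-1 pole a set g(φ) = (φ - a)*f(φ) = [-17/(20*(φ + 7/2))] / (φ - a').
Simple pole: residue = g(a) at a = -2/3 + (1/3)*sqrt(10), which is 51/830 - (867/16600)*sqrt(10).
List the singular points by increasing real part (a conjugate pair: the negative imaginary part first).

Radius of convergence at 0: -2/3 + (1/3)*sqrt(10).
At -7/2: a pole of order 1; residue -51/415.
At -2/3 - (1/3)*sqrt(10): a pole of order 1; residue 51/830 + (867/16600)*sqrt(10).
At -2/3 + (1/3)*sqrt(10): a pole of order 1; residue 51/830 - (867/16600)*sqrt(10).


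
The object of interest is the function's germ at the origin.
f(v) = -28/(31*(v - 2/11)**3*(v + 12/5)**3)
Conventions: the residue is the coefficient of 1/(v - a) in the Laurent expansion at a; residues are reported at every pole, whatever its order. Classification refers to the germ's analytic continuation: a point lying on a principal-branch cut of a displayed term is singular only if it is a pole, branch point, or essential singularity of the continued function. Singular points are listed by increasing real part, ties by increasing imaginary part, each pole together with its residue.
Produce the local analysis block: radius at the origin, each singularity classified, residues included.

Denominator factor (v + 12/5)^3: pole of order 3 at -12/5, modulus 12/5.
Denominator factor (v - 2/11)^3: pole of order 3 at 2/11, modulus 2/11.
The radius of convergence is the smallest modulus among the singular points: 2/11.
At the order-3 pole -12/5 set g(v) = (v - (-12/5))^3*f(v) = -28/(31*(v - 2/11)**3).
Order-3 pole: residue = g''(a)/2; g''(-12/5) = 10568971875/111862219762, so the residue is 10568971875/223724439524.
At the order-3 pole 2/11 set g(v) = (v - (2/11))^3*f(v) = -28/(31*(v + 12/5)**3).
Order-3 pole: residue = g''(a)/2; g''(2/11) = -10568971875/111862219762, so the residue is -10568971875/223724439524.
List the singular points by increasing real part (a conjugate pair: the negative imaginary part first).

Radius of convergence at 0: 2/11.
At -12/5: a pole of order 3; residue 10568971875/223724439524.
At 2/11: a pole of order 3; residue -10568971875/223724439524.


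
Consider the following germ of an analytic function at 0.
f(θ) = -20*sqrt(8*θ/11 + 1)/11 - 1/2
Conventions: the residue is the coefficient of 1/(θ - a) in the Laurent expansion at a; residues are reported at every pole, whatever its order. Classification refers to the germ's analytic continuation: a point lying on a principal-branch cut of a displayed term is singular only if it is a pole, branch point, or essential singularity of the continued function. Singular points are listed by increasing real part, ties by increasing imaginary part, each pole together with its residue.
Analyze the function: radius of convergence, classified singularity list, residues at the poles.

Radius of convergence at 0: 11/8.
At -11/8: an algebraic (square-root) branch point.

Branch term (-20/11)*sqrt(1 - θ/(-11/8)): its argument vanishes at θ = -11/8, a square-root branch point, modulus 11/8.
The radius of convergence is the smallest modulus among the singular points: 11/8.


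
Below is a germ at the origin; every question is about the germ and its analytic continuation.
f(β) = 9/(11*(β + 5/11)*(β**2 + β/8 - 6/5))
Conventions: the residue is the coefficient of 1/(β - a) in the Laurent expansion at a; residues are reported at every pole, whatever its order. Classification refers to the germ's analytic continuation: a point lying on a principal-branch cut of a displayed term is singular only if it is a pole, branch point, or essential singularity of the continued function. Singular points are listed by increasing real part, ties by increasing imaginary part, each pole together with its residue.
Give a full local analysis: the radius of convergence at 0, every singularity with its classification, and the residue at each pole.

Radius of convergence at 0: 5/11.
At -1/16 - (1/80)*sqrt(7705): a pole of order 1; residue 1980/5083 + (540/340561)*sqrt(7705).
At -5/11: a pole of order 1; residue -3960/5083.
At -1/16 + (1/80)*sqrt(7705): a pole of order 1; residue 1980/5083 - (540/340561)*sqrt(7705).

Denominator factor (β + 5/11): pole of order 1 at -5/11, modulus 5/11.
Denominator factor (β**2 + β/8 - 6/5): discriminant 1541/320, real irrational roots -1/16 + (1/80)*sqrt(7705) and -1/16 - (1/80)*sqrt(7705); poles of order 1, moduli -1/16 + (1/80)*sqrt(7705) and 1/16 + (1/80)*sqrt(7705).
The radius of convergence is the smallest modulus among the singular points: 5/11.
The factor β**2 + β/8 - 6/5 splits as (β - a)(β - a') with a = -1/16 - (1/80)*sqrt(7705), a' = -1/16 + (1/80)*sqrt(7705). At the order-1 pole a set g(β) = (β - a)*f(β) = [9/(11*(β + 5/11))] / (β - a').
Simple pole: residue = g(a) at a = -1/16 - (1/80)*sqrt(7705), which is 1980/5083 + (540/340561)*sqrt(7705).
At the order-1 pole -5/11 set g(β) = (β - (-5/11))*f(β) = 9/(11*(β**2 + β/8 - 6/5)).
Simple pole: residue = g(a) at a = -5/11, which is -3960/5083.
The factor β**2 + β/8 - 6/5 splits as (β - a)(β - a') with a = -1/16 + (1/80)*sqrt(7705), a' = -1/16 - (1/80)*sqrt(7705). At the order-1 pole a set g(β) = (β - a)*f(β) = [9/(11*(β + 5/11))] / (β - a').
Simple pole: residue = g(a) at a = -1/16 + (1/80)*sqrt(7705), which is 1980/5083 - (540/340561)*sqrt(7705).
List the singular points by increasing real part (a conjugate pair: the negative imaginary part first).


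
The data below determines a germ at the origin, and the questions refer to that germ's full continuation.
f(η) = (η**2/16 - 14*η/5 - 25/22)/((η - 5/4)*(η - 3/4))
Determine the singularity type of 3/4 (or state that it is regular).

The point is a pole of order 1.

The denominator factor η - 3/4 vanishes at 3/4 and appears to the power 1; the numerator there equals -45073/14080, nonzero, and no other factor vanishes.
Hence a pole whose order is the multiplicity, 1.


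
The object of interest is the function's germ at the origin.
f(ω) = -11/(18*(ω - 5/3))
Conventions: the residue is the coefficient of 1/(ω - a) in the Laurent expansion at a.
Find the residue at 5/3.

The residue is -11/18.

At the order-1 pole 5/3 set g(ω) = (ω - (5/3))*f(ω) = -11/18.
Simple pole: residue = g(a) at a = 5/3, which is -11/18.


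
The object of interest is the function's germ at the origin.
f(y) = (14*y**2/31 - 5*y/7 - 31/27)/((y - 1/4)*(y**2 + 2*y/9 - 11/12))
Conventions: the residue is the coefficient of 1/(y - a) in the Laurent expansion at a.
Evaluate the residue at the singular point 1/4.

The residue is 121726/74865.

At the order-1 pole 1/4 set g(y) = (y - (1/4))*f(y) = (14*y**2/31 - 5*y/7 - 31/27)/(y**2 + 2*y/9 - 11/12).
Simple pole: residue = g(a) at a = 1/4, which is 121726/74865.


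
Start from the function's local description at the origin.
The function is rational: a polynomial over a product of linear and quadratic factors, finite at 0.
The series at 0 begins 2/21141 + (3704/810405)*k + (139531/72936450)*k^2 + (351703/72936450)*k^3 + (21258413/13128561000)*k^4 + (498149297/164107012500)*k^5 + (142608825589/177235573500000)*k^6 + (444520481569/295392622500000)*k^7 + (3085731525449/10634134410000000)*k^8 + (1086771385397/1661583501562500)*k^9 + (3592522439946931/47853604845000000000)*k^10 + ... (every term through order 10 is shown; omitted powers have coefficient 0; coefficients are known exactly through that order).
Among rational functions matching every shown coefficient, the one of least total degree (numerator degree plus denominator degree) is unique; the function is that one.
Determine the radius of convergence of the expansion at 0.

The radius of convergence is -9/20 + (3/20)*sqrt(209).

No rational of total degree below 9 reproduces all 11 coefficients; solving the [1/8] Pade equations on them gives f(k) = (-38*k/23 - 1/29)/((k - 2)**2*(k**2 - 9*k/10 - 9/2)**3), whose expansion matches every shown term.
Denominator factor (k**2 - 9*k/10 - 9/2)^3: discriminant 1881/100, real irrational roots 9/20 + (3/20)*sqrt(209) and 9/20 - (3/20)*sqrt(209); poles of order 3, moduli 9/20 + (3/20)*sqrt(209) and -9/20 + (3/20)*sqrt(209).
Denominator factor (k - 2)^2: pole of order 2 at 2, modulus 2.
The radius of convergence is the smallest modulus among the singular points: -9/20 + (3/20)*sqrt(209).


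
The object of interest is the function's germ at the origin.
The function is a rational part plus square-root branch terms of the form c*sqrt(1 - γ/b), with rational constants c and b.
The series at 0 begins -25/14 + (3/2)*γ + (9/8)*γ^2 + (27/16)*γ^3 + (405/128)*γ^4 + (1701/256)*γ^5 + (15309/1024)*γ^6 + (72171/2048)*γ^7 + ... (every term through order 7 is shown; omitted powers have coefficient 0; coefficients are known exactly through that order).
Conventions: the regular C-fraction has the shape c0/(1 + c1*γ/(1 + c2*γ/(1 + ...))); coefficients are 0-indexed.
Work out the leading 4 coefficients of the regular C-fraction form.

Taylor coefficients (read off): a_0 = -25/14, a_1 = 3/2, a_2 = 9/8, a_3 = 27/16.
c0 = a_0 = -25/14. Peel one level at a time: if S = 1 + c*γ/S' with S'(0) = 1, then c is the γ-coefficient of S and S' = c*γ/(S - 1).
S_1 = c0/f = 1 + (21/25)*γ + (3339/2500)*γ^2 + ...; c1 = 21/25.
S_2 = c1*γ/(S_1 - 1) = 1 + (-159/100)*γ + (-9/16)*γ^2 + ...; c2 = -159/100.
S_3 = c2*γ/(S_2 - 1) = 1 + (-75/212)*γ + ...; c3 = -75/212.

The regular C-fraction coefficients are [-25/14, 21/25, -159/100, -75/212].


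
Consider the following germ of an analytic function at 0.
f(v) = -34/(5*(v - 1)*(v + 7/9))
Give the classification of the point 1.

The denominator factor v - 1 vanishes at 1 and appears to the power 1; the numerator there equals -34/5, nonzero, and no other factor vanishes.
Hence a pole whose order is the multiplicity, 1.

The point is a pole of order 1.


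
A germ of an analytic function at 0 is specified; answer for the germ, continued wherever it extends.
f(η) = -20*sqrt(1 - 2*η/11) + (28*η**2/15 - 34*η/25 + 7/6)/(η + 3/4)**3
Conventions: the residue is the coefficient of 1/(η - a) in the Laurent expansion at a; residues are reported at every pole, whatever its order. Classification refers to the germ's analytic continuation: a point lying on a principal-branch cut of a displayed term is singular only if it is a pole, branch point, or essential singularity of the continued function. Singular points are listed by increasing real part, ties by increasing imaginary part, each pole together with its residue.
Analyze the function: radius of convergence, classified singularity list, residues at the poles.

Denominator factor (η + 3/4)^3: pole of order 3 at -3/4, modulus 3/4.
Branch term (-20)*sqrt(1 - η/(11/2)): its argument vanishes at η = 11/2, a square-root branch point, modulus 11/2.
The radius of convergence is the smallest modulus among the singular points: 3/4.
The branch term is analytic at -3/4 and contributes nothing to the residue; only the rational part matters.
At the order-3 pole -3/4 set g(η) = (η - (-3/4))^3*(rational part) = 28*η**2/15 - 34*η/25 + 7/6.
Order-3 pole: residue = g''(a)/2; g''(-3/4) = 56/15, so the residue is 28/15.
List the singular points by increasing real part (a conjugate pair: the negative imaginary part first).

Radius of convergence at 0: 3/4.
At -3/4: a pole of order 3; residue 28/15.
At 11/2: an algebraic (square-root) branch point.


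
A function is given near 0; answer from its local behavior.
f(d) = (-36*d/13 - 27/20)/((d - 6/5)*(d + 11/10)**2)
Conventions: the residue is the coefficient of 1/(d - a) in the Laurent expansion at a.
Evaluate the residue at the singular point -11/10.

The residue is 6075/6877.

At the order-2 pole -11/10 set g(d) = (d - (-11/10))^2*f(d) = (-36*d/13 - 27/20)/(d - 6/5).
Order-2 pole: residue = g'(a); g'(-11/10) = 6075/6877, so the residue is 6075/6877.


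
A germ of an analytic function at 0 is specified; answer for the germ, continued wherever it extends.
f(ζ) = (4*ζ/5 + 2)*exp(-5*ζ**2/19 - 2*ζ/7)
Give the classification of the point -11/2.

The point is a regular point.

There is no denominator, hence no pole anywhere.
The factor exp(-5*ζ**2/19 - 2*ζ/7) is entire.
So the germ continues analytically to -11/2.


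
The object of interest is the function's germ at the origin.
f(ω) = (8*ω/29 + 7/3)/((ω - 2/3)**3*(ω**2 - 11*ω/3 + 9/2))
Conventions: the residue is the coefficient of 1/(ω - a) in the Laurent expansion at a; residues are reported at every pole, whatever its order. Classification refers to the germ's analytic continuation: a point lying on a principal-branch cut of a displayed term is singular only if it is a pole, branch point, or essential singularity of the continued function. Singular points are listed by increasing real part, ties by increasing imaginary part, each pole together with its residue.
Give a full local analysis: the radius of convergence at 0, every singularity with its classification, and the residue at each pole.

Radius of convergence at 0: 2/3.
At 2/3: a pole of order 3; residue 18836/32625.
At (11/6) - ((1/6)*sqrt(41))*i: a pole of order 1; residue (-9418/32625) - ((36854/1337625)*sqrt(41))*i.
At (11/6) + ((1/6)*sqrt(41))*i: a pole of order 1; residue (-9418/32625) + ((36854/1337625)*sqrt(41))*i.


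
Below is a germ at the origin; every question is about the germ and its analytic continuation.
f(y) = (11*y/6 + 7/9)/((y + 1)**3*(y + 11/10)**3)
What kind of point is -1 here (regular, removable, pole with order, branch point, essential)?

The denominator factor y + 1 vanishes at -1 and appears to the power 3; the numerator there equals -19/18, nonzero, and no other factor vanishes.
Hence a pole whose order is the multiplicity, 3.

The point is a pole of order 3.


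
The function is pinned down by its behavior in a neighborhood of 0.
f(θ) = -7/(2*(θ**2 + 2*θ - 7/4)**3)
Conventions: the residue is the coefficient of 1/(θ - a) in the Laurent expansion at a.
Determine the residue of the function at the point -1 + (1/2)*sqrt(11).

The residue is -(21/1331)*sqrt(11).

The factor θ**2 + 2*θ - 7/4 splits as (θ - a)(θ - a') with a = -1 + (1/2)*sqrt(11), a' = -1 - (1/2)*sqrt(11). At the order-3 pole a set g(θ) = (θ - a)^3*f(θ) = [-7/2] / (θ - a')^3.
Order-3 pole: residue = g''(a)/2; g''(-1 + (1/2)*sqrt(11)) = -(42/1331)*sqrt(11), so the residue is -(21/1331)*sqrt(11).


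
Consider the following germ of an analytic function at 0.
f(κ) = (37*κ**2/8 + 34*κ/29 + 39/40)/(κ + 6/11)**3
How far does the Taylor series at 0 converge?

The radius of convergence is 6/11.

Denominator factor (κ + 6/11)^3: pole of order 3 at -6/11, modulus 6/11.
The radius of convergence is the smallest modulus among the singular points: 6/11.


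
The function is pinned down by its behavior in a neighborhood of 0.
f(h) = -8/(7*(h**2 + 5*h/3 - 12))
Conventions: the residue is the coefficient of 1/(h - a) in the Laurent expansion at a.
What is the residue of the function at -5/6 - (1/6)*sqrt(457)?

The residue is (24/3199)*sqrt(457).

The factor h**2 + 5*h/3 - 12 splits as (h - a)(h - a') with a = -5/6 - (1/6)*sqrt(457), a' = -5/6 + (1/6)*sqrt(457). At the order-1 pole a set g(h) = (h - a)*f(h) = [-8/7] / (h - a').
Simple pole: residue = g(a) at a = -5/6 - (1/6)*sqrt(457), which is (24/3199)*sqrt(457).


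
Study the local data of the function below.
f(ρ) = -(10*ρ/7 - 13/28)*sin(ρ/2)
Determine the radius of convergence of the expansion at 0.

The factor -sin(ρ/2) is entire and contributes no finite singular point.
The polynomial part has no poles.
No finite singular points: the Taylor series at 0 converges everywhere.

The radius of convergence is infinite.


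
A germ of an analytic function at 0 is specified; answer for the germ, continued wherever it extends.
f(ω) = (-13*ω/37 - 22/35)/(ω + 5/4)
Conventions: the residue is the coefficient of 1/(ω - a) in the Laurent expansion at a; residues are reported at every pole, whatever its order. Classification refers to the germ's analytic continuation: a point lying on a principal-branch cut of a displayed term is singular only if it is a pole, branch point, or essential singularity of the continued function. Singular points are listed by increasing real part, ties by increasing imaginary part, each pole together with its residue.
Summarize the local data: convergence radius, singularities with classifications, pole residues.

Radius of convergence at 0: 5/4.
At -5/4: a pole of order 1; residue -981/5180.

Denominator factor (ω + 5/4): pole of order 1 at -5/4, modulus 5/4.
The radius of convergence is the smallest modulus among the singular points: 5/4.
At the order-1 pole -5/4 set g(ω) = (ω - (-5/4))*f(ω) = -13*ω/37 - 22/35.
Simple pole: residue = g(a) at a = -5/4, which is -981/5180.


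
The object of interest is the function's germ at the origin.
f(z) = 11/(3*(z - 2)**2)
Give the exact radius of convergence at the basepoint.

Denominator factor (z - 2)^2: pole of order 2 at 2, modulus 2.
The radius of convergence is the smallest modulus among the singular points: 2.

The radius of convergence is 2.


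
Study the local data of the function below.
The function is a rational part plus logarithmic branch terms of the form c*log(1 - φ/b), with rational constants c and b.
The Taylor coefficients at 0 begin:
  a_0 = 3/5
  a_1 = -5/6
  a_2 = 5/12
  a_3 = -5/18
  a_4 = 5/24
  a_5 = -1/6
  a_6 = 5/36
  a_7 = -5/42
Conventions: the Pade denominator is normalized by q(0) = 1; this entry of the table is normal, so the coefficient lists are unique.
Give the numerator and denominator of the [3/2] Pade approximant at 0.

Taylor coefficients needed (read off): a_0 = 3/5, a_1 = -5/6, a_2 = 5/12, a_3 = -5/18, a_4 = 5/24, a_5 = -1/6.
Write the denominator as Q(φ) = 1 + q1*φ + q2*φ^2. Requiring Q*f - P = O(φ^6) with deg P <= 3 kills the coefficients of φ^4..φ^5 in Q*f:
  φ^4: a_4 + q1*a_3 + q2*a_2 = 0, i.e. 5/24 + (-5/18)*q1 + (5/12)*q2 = 0.
  φ^5: a_5 + q1*a_4 + q2*a_3 = 0, i.e. -1/6 + (5/24)*q1 + (-5/18)*q2 = 0.
Solving this linear system: q1 = 6/5, q2 = 3/10.
The numerator is Q*f truncated at degree 3: P0 = a_0 = 3/5; P1 = a_1 + q1*a_0 = -17/150; P2 = a_2 + q1*a_1 + q2*a_0 = -121/300; P3 = a_3 + q1*a_2 + q2*a_1 = -1/36.

The Pade approximant has numerator coefficients [3/5, -17/150, -121/300, -1/36]; denominator coefficients [1, 6/5, 3/10].


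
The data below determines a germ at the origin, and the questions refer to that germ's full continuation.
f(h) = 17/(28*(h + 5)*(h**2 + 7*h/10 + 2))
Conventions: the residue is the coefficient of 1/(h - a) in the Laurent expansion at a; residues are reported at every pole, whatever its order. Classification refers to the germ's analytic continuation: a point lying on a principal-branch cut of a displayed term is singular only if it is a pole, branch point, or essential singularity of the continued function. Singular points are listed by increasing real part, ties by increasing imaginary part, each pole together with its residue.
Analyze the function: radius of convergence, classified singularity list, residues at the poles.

Radius of convergence at 0: sqrt(2).
At -5: a pole of order 1; residue 17/658.
At (-7/20) - ((1/20)*sqrt(751))*i: a pole of order 1; residue (-17/1316) + ((1581/988316)*sqrt(751))*i.
At (-7/20) + ((1/20)*sqrt(751))*i: a pole of order 1; residue (-17/1316) - ((1581/988316)*sqrt(751))*i.


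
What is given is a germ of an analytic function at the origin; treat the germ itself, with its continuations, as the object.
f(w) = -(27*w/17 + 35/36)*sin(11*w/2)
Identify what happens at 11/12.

There is no denominator, hence no pole anywhere.
The factor -sin(11*w/2) is entire.
So the germ continues analytically to 11/12.

The point is a regular point.


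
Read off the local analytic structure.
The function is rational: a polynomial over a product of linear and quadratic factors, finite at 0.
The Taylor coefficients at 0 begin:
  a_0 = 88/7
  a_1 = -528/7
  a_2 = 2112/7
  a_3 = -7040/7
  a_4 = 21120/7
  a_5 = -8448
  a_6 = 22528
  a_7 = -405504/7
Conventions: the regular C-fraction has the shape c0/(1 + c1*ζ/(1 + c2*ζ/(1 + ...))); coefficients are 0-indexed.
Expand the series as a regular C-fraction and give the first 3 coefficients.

Taylor coefficients (read off): a_0 = 88/7, a_1 = -528/7, a_2 = 2112/7.
c0 = a_0 = 88/7. Peel one level at a time: if S = 1 + c*ζ/S' with S'(0) = 1, then c is the ζ-coefficient of S and S' = c*ζ/(S - 1).
S_1 = c0/f = 1 + (6)*ζ + (12)*ζ^2 + ...; c1 = 6.
S_2 = c1*ζ/(S_1 - 1) = 1 + (-2)*ζ + ...; c2 = -2.

The regular C-fraction coefficients are [88/7, 6, -2].


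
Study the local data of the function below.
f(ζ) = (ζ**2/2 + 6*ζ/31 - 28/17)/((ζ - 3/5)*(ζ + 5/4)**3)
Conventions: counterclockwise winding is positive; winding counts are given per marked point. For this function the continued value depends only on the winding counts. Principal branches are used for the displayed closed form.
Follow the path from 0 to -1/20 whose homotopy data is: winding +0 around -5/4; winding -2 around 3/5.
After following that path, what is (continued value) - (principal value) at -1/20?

The function is rational, hence single-valued: continuing it around any pole returns the same value, so the difference is 0.

Continued minus principal equals 0.


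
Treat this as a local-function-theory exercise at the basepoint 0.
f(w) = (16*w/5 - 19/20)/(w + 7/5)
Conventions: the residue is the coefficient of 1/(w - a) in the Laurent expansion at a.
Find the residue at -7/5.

At the order-1 pole -7/5 set g(w) = (w - (-7/5))*f(w) = 16*w/5 - 19/20.
Simple pole: residue = g(a) at a = -7/5, which is -543/100.

The residue is -543/100.


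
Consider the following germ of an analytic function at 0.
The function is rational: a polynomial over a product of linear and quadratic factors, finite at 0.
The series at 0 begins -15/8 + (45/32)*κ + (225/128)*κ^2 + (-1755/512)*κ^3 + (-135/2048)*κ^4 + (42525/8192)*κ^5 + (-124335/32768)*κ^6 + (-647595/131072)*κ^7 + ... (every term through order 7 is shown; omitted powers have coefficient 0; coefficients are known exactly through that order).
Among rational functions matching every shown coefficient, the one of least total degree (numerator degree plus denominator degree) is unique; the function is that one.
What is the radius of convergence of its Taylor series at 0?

The radius of convergence is (1/3)*sqrt(6).

No rational of total degree below 2 reproduces all 8 coefficients; solving the [0/2] Pade equations on them gives f(κ) = -5/(4*(κ**2 + κ/2 + 2/3)), whose expansion matches every shown term.
Denominator factor (κ**2 + κ/2 + 2/3): discriminant -29/12, complex-conjugate roots (-1/4) + ((1/12)*sqrt(87))*i and (-1/4) - ((1/12)*sqrt(87))*i; poles of order 1, moduli (1/3)*sqrt(6) and (1/3)*sqrt(6).
The radius of convergence is the smallest modulus among the singular points: (1/3)*sqrt(6).


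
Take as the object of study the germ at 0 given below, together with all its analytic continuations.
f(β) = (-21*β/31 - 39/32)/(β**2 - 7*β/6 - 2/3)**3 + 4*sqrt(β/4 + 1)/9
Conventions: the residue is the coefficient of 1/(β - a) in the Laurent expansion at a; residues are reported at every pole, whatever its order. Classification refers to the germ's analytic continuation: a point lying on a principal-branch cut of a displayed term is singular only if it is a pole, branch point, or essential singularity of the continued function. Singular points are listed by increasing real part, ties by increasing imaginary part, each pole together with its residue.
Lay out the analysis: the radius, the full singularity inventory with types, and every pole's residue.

Radius of convergence at 0: -7/12 + (1/12)*sqrt(145).
At -4: an algebraic (square-root) branch point.
At 7/12 - (1/12)*sqrt(145): a pole of order 3; residue (2334258/94507375)*sqrt(145).
At 7/12 + (1/12)*sqrt(145): a pole of order 3; residue -(2334258/94507375)*sqrt(145).

Denominator factor (β**2 - 7*β/6 - 2/3)^3: discriminant 145/36, real irrational roots 7/12 + (1/12)*sqrt(145) and 7/12 - (1/12)*sqrt(145); poles of order 3, moduli 7/12 + (1/12)*sqrt(145) and -7/12 + (1/12)*sqrt(145).
Branch term (4/9)*sqrt(1 - β/(-4)): its argument vanishes at β = -4, a square-root branch point, modulus 4.
The radius of convergence is the smallest modulus among the singular points: -7/12 + (1/12)*sqrt(145).
The branch term is analytic at 7/12 - (1/12)*sqrt(145) and contributes nothing to the residue; only the rational part matters.
The factor β**2 - 7*β/6 - 2/3 splits as (β - a)(β - a') with a = 7/12 - (1/12)*sqrt(145), a' = 7/12 + (1/12)*sqrt(145). At the order-3 pole a set g(β) = (β - a)^3*(rational part) = [-21*β/31 - 39/32] / (β - a')^3.
Order-3 pole: residue = g''(a)/2; g''(7/12 - (1/12)*sqrt(145)) = (4668516/94507375)*sqrt(145), so the residue is (2334258/94507375)*sqrt(145).
The branch term is analytic at 7/12 + (1/12)*sqrt(145) and contributes nothing to the residue; only the rational part matters.
The factor β**2 - 7*β/6 - 2/3 splits as (β - a)(β - a') with a = 7/12 + (1/12)*sqrt(145), a' = 7/12 - (1/12)*sqrt(145). At the order-3 pole a set g(β) = (β - a)^3*(rational part) = [-21*β/31 - 39/32] / (β - a')^3.
Order-3 pole: residue = g''(a)/2; g''(7/12 + (1/12)*sqrt(145)) = -(4668516/94507375)*sqrt(145), so the residue is -(2334258/94507375)*sqrt(145).
List the singular points by increasing real part (a conjugate pair: the negative imaginary part first).


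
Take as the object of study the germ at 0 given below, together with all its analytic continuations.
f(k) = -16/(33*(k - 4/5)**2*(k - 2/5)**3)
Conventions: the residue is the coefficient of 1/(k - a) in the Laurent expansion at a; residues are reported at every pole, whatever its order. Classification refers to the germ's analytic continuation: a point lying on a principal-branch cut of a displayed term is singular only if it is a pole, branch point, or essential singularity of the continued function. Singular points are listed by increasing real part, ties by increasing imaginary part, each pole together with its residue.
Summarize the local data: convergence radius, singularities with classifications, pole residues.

Denominator factor (k - 2/5)^3: pole of order 3 at 2/5, modulus 2/5.
Denominator factor (k - 4/5)^2: pole of order 2 at 4/5, modulus 4/5.
The radius of convergence is the smallest modulus among the singular points: 2/5.
At the order-3 pole 2/5 set g(k) = (k - (2/5))^3*f(k) = -16/(33*(k - 4/5)**2).
Order-3 pole: residue = g''(a)/2; g''(2/5) = -1250/11, so the residue is -625/11.
At the order-2 pole 4/5 set g(k) = (k - (4/5))^2*f(k) = -16/(33*(k - 2/5)**3).
Order-2 pole: residue = g'(a); g'(4/5) = 625/11, so the residue is 625/11.
List the singular points by increasing real part (a conjugate pair: the negative imaginary part first).

Radius of convergence at 0: 2/5.
At 2/5: a pole of order 3; residue -625/11.
At 4/5: a pole of order 2; residue 625/11.


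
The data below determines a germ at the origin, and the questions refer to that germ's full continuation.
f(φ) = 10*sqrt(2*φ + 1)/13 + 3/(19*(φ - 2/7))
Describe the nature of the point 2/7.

The denominator factor φ - 2/7 vanishes at 2/7 and appears to the power 1; the numerator there equals 3/19, nonzero, and no other factor vanishes.
The branch terms are analytic at this point.
Hence a pole whose order is the multiplicity, 1.

The point is a pole of order 1.


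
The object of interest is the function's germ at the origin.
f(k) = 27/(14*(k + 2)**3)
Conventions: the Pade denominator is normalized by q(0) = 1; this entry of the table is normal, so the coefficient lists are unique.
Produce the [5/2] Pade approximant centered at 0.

Taylor coefficients needed (expand at 0): a_0 = 27/112, a_1 = -81/224, a_2 = 81/224, a_3 = -135/448, a_4 = 405/1792, a_5 = -81/512, a_6 = 27/256, a_7 = -243/3584.
Write the denominator as Q(k) = 1 + q1*k + q2*k^2. Requiring Q*f - P = O(k^8) with deg P <= 5 kills the coefficients of k^6..k^7 in Q*f:
  k^6: a_6 + q1*a_5 + q2*a_4 = 0, i.e. 27/256 + (-81/512)*q1 + (405/1792)*q2 = 0.
  k^7: a_7 + q1*a_6 + q2*a_5 = 0, i.e. -243/3584 + (27/256)*q1 + (-81/512)*q2 = 0.
Solving this linear system: q1 = 8/7, q2 = 1/3.
The numerator is Q*f truncated at degree 5: P0 = a_0 = 27/112; P1 = a_1 + q1*a_0 = -135/1568; P2 = a_2 + q1*a_1 + q2*a_0 = 45/1568; P3 = a_3 + q1*a_2 + q2*a_1 = -27/3136; P4 = a_4 + q1*a_3 + q2*a_2 = 27/12544; P5 = a_5 + q1*a_4 + q2*a_3 = -9/25088.

The Pade approximant has numerator coefficients [27/112, -135/1568, 45/1568, -27/3136, 27/12544, -9/25088]; denominator coefficients [1, 8/7, 1/3].


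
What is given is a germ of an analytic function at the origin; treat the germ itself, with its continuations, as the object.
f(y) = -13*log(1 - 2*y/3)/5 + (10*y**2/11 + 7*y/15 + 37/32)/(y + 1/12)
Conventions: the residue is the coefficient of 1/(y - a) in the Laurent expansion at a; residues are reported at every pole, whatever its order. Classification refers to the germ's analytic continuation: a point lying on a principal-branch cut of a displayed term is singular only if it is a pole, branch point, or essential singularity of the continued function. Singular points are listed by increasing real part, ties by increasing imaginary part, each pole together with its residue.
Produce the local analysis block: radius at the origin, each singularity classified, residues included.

Radius of convergence at 0: 1/12.
At -1/12: a pole of order 1; residue 5933/5280.
At 3/2: a logarithmic branch point.

Denominator factor (y + 1/12): pole of order 1 at -1/12, modulus 1/12.
Branch term (-13/5)*log(1 - y/(3/2)): its argument vanishes at y = 3/2, a logarithmic branch point, modulus 3/2.
The radius of convergence is the smallest modulus among the singular points: 1/12.
The branch term is analytic at -1/12 and contributes nothing to the residue; only the rational part matters.
At the order-1 pole -1/12 set g(y) = (y - (-1/12))*(rational part) = 10*y**2/11 + 7*y/15 + 37/32.
Simple pole: residue = g(a) at a = -1/12, which is 5933/5280.
List the singular points by increasing real part (a conjugate pair: the negative imaginary part first).
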